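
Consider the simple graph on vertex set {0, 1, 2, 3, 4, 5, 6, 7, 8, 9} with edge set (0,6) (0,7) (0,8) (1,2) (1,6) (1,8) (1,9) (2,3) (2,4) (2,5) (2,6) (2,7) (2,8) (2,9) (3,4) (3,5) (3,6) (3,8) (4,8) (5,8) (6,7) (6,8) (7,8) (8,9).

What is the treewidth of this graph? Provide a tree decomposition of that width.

Each bag holds 4 vertices, so the decomposition has width 3, which upper-bounds the treewidth. On the other hand G contains the 4-clique {0, 6, 7, 8}. A clique must lie in a single bag of any decomposition, so no decomposition can have width below 3. Hence tw(G) = 3 exactly.

Treewidth 3.
Bags: B1 = {2, 6, 7, 8}  B2 = {1, 2, 6, 8}  B3 = {1, 2, 8, 9}  B4 = {2, 3, 6, 8}  B5 = {2, 3, 5, 8}  B6 = {2, 3, 4, 8}  B7 = {0, 6, 7, 8}
Tree: B1–B2, B2–B3, B1–B4, B4–B5, B4–B6, B1–B7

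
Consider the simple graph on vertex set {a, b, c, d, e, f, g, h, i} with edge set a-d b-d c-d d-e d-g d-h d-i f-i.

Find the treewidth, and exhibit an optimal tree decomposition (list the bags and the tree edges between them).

Each bag holds 2 vertices, so the decomposition has width 1, which upper-bounds the treewidth. Any graph with an edge has treewidth ≥ 1, and G has the edge h–d. Hence tw(G) = 1 exactly.

Treewidth 1.
One optimal decomposition is:
Bags: B1 = {d, h}  B2 = {c, d}  B3 = {d, i}  B4 = {b, d}  B5 = {d, g}  B6 = {f, i}  B7 = {d, e}  B8 = {a, d}
Tree: B1–B2, B1–B3, B2–B4, B3–B5, B3–B6, B5–B7, B2–B8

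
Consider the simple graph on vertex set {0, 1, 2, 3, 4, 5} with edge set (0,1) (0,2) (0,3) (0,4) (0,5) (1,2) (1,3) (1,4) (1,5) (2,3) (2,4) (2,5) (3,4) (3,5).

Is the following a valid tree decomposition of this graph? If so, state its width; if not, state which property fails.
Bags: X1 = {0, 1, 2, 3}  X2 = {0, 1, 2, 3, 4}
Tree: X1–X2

No — vertex 5 appears in no bag.

A tree decomposition must satisfy three properties: every vertex lies in some bag; for every edge, both endpoints lie together in some bag; and for every vertex, the bags containing it form a connected subtree. Here vertex 5 appears in no bag, so the decomposition is invalid.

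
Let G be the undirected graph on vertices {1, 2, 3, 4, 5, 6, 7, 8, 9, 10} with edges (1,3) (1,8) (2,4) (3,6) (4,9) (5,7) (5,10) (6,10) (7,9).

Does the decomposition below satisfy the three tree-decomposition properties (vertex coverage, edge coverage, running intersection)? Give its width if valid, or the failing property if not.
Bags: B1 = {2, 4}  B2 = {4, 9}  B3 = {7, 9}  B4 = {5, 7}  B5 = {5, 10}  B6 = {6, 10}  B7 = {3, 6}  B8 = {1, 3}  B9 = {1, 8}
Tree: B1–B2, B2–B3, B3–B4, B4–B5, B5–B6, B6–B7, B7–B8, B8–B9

Yes; width 1.

Checking the three conditions: (i) the bags cover all of {1, 2, 3, 4, 5, 6, 7, 8, 9, 10}; (ii) for each edge, some bag contains both endpoints; (iii) the bags containing any fixed vertex form a subtree. All hold, so the decomposition is valid with width 2 − 1 = 1.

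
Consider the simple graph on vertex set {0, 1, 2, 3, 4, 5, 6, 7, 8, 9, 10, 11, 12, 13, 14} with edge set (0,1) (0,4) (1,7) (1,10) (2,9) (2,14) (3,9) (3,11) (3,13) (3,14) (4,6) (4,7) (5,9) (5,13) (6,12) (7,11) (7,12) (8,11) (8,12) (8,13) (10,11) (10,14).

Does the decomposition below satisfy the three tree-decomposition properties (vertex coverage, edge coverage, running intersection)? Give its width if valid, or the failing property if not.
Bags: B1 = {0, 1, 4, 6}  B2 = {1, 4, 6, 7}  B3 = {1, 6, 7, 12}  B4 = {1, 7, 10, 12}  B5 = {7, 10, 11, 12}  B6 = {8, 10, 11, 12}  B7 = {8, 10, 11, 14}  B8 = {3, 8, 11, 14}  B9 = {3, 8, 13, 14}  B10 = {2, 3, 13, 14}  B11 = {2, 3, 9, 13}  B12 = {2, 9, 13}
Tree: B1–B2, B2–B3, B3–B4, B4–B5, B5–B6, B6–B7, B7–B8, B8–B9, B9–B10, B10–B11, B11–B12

A tree decomposition must satisfy three properties: every vertex lies in some bag; for every edge, both endpoints lie together in some bag; and for every vertex, the bags containing it form a connected subtree. Here vertex 5 appears in no bag, so the decomposition is invalid.

No — vertex 5 appears in no bag.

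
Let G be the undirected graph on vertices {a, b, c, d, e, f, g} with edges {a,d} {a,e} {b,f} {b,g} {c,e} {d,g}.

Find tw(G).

A width-1 tree decomposition is:
Bags: B1 = {c, e}  B2 = {a, e}  B3 = {a, d}  B4 = {d, g}  B5 = {b, g}  B6 = {b, f}
Tree: B1–B2, B2–B3, B3–B4, B4–B5, B5–B6
The largest bag has 2 vertices, giving width 1; this decomposition certifies tw(G) ≤ 1. G has an edge, so its treewidth is at least 1. The upper and lower bounds meet at 1, so that is the treewidth.

1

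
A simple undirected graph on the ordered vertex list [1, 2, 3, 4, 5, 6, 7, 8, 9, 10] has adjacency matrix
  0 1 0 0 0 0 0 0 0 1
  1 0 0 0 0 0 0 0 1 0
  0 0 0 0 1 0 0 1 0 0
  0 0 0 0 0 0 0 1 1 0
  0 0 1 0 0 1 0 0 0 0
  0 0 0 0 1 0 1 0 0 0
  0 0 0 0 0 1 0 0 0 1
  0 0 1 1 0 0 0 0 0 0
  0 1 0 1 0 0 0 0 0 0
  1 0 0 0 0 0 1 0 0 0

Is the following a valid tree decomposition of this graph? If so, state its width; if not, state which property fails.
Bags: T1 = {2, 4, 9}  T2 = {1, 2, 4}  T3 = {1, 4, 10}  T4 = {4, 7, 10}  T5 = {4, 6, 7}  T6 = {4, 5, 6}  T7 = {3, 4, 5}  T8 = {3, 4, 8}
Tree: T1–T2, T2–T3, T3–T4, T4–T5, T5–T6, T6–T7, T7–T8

Yes; width 2.

Checking the three conditions: (i) the bags cover all of {1, 2, 3, 4, 5, 6, 7, 8, 9, 10}; (ii) for each edge, some bag contains both endpoints; (iii) the bags containing any fixed vertex form a subtree. All hold, so the decomposition is valid with width 3 − 1 = 2.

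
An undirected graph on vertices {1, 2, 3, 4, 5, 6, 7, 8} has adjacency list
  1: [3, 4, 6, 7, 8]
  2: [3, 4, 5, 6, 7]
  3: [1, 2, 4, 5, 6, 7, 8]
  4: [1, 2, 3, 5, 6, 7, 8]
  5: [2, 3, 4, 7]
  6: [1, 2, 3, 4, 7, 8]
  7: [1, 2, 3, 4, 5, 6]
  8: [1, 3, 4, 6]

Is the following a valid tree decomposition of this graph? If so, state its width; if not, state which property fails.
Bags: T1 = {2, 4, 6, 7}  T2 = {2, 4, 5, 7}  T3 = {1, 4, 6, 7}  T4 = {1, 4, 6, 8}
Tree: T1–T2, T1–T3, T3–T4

A tree decomposition must satisfy three properties: every vertex lies in some bag; for every edge, both endpoints lie together in some bag; and for every vertex, the bags containing it form a connected subtree. Here vertex 3 appears in no bag, so the decomposition is invalid.

No — vertex 3 appears in no bag.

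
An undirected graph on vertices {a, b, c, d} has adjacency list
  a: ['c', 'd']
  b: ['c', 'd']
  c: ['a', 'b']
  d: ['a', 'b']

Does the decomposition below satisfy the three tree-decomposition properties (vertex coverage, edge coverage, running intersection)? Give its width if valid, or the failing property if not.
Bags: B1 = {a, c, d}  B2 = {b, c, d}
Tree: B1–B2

Yes; width 2.

Every vertex of G appears in some bag (union = {a, b, c, d}); every edge is covered by a bag; and for each vertex v the set of bags containing v is connected in the bag tree. The decomposition is therefore valid. The largest bag has 3 vertices, so the width is 2.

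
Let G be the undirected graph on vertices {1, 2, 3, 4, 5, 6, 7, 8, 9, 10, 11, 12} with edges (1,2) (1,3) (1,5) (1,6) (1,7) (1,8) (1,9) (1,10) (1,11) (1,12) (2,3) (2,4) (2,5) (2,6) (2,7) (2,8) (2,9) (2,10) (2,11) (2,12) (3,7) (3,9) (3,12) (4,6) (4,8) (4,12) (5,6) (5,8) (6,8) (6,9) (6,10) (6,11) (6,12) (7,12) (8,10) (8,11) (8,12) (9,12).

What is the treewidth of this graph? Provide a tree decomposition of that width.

Treewidth 4.
One such decomposition:
Bags: B1 = {1, 2, 6, 8, 10}  B2 = {1, 2, 5, 6, 8}  B3 = {1, 2, 6, 8, 12}  B4 = {1, 2, 6, 9, 12}  B5 = {1, 2, 3, 9, 12}  B6 = {1, 2, 3, 7, 12}  B7 = {2, 4, 6, 8, 12}  B8 = {1, 2, 6, 8, 11}
Tree: B1–B2, B1–B3, B3–B4, B4–B5, B5–B6, B3–B7, B2–B8

Every bag has size at most 5, so the width is 5 − 1 = 4 and tw(G) ≤ 4. On the other hand G contains the 5-clique {1, 2, 3, 9, 12}. A clique must lie in a single bag of any decomposition, so no decomposition can have width below 4. Combining the bounds, tw(G) = 4.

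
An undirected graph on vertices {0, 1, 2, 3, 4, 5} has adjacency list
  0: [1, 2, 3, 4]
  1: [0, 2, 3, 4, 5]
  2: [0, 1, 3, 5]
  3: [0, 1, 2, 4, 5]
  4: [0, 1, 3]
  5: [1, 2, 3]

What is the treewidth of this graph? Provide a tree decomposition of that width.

Treewidth 3.
Bags: B1 = {0, 1, 2, 3}  B2 = {1, 2, 3, 5}  B3 = {0, 1, 3, 4}
Tree: B1–B2, B1–B3

Each bag holds 4 vertices, so the decomposition has width 3, which upper-bounds the treewidth. For the lower bound, the 4 vertices {0, 1, 2, 3} are pairwise adjacent, and any tree decomposition puts a clique entirely inside one bag — forcing width ≥ 3. Therefore the treewidth is 3.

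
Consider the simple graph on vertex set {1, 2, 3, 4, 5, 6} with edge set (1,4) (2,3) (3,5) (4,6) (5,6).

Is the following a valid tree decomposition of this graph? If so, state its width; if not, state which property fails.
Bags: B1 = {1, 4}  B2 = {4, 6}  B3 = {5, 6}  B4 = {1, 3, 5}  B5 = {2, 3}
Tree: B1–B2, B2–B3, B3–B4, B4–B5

No — bags containing vertex 1 are not connected in the tree.

A tree decomposition must satisfy three properties: every vertex lies in some bag; for every edge, both endpoints lie together in some bag; and for every vertex, the bags containing it form a connected subtree. Here bags containing vertex 1 are not connected in the tree, so the decomposition is invalid.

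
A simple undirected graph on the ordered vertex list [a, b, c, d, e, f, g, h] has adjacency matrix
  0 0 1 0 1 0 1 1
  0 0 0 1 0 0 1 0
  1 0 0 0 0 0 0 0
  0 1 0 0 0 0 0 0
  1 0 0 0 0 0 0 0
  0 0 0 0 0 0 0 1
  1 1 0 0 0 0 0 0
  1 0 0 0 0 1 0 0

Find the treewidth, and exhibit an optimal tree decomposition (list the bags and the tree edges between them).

Treewidth 1.
One such decomposition:
Bags: B1 = {b, g}  B2 = {b, d}  B3 = {a, g}  B4 = {a, c}  B5 = {a, h}  B6 = {a, e}  B7 = {f, h}
Tree: B1–B2, B1–B3, B3–B4, B4–B5, B3–B6, B5–B7

Every bag has size at most 2, so the width is 2 − 1 = 1 and tw(G) ≤ 1. Any graph with an edge has treewidth ≥ 1, and G has the edge g–b. Therefore the treewidth is 1.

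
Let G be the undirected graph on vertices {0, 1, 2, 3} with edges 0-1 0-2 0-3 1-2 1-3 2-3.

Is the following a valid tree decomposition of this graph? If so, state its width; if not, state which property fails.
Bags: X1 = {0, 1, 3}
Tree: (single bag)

A tree decomposition must satisfy three properties: every vertex lies in some bag; for every edge, both endpoints lie together in some bag; and for every vertex, the bags containing it form a connected subtree. Here vertex 2 appears in no bag, so the decomposition is invalid.

No — vertex 2 appears in no bag.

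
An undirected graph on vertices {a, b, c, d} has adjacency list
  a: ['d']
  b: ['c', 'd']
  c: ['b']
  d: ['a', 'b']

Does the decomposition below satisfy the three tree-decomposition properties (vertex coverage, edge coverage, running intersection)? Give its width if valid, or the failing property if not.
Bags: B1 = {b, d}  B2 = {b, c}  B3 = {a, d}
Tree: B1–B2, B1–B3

Yes; width 1.

Every vertex of G appears in some bag (union = {a, b, c, d}); every edge is covered by a bag; and for each vertex v the set of bags containing v is connected in the bag tree. The decomposition is therefore valid. The largest bag has 2 vertices, so the width is 1.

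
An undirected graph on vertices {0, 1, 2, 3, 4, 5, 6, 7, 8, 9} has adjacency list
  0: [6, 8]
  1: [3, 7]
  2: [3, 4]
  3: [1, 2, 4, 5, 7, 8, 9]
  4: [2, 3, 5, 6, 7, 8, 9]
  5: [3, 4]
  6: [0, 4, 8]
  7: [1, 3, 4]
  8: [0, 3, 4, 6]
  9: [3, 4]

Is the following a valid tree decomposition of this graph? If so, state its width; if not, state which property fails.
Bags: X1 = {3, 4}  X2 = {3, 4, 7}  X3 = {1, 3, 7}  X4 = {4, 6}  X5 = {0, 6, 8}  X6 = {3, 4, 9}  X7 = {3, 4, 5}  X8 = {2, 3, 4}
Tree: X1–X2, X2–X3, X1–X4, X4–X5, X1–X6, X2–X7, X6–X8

No — edge (8,3) lies in no bag.

A tree decomposition must satisfy three properties: every vertex lies in some bag; for every edge, both endpoints lie together in some bag; and for every vertex, the bags containing it form a connected subtree. Here edge (8,3) lies in no bag, so the decomposition is invalid.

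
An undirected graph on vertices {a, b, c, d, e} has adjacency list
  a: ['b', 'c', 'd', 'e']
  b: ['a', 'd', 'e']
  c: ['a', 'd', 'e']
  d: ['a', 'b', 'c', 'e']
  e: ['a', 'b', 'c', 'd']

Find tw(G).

A width-3 tree decomposition is:
Bags: B1 = {a, c, d, e}  B2 = {a, b, d, e}
Tree: B1–B2
The largest bag has 4 vertices, giving width 3; this decomposition certifies tw(G) ≤ 3. Conversely, {a, c, d, e} is a clique of size 4, and the vertices of any clique must share a bag in every tree decomposition; so some bag has ≥ 4 vertices and tw(G) ≥ 3. Therefore the treewidth is 3.

3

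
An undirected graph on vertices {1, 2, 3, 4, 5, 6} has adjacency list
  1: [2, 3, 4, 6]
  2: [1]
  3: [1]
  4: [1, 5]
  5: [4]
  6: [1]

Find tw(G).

A width-1 tree decomposition is:
Bags: B1 = {1, 3}  B2 = {1, 4}  B3 = {1, 2}  B4 = {4, 5}  B5 = {1, 6}
Tree: B1–B2, B1–B3, B2–B4, B2–B5
The largest bag has 2 vertices, giving width 1; this decomposition certifies tw(G) ≤ 1. G has an edge, so its treewidth is at least 1. The upper and lower bounds meet at 1, so that is the treewidth.

1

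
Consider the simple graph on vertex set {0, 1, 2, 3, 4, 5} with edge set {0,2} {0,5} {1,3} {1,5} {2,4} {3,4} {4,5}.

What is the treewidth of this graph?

2

A width-2 tree decomposition is:
Bags: B1 = {1, 3, 5}  B2 = {3, 4, 5}  B3 = {0, 4, 5}  B4 = {0, 2, 4}
Tree: B1–B2, B2–B3, B3–B4
Every bag has size at most 3, so the width is 3 − 1 = 2 and tw(G) ≤ 2. Since 1–3–4–5–1 is a cycle in G, G is not acyclic. Forests are exactly the graphs of treewidth ≤ 1, so tw(G) ≥ 2. The upper and lower bounds meet at 2, so that is the treewidth.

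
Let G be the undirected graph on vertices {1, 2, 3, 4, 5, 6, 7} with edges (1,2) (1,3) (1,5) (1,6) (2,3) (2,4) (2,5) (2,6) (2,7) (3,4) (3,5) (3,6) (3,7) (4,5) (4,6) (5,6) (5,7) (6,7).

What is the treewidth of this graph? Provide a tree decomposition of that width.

Treewidth 4.
Bags: B1 = {2, 3, 4, 5, 6}  B2 = {2, 3, 5, 6, 7}  B3 = {1, 2, 3, 5, 6}
Tree: B1–B2, B1–B3

The largest bag has 5 vertices, giving width 4; this decomposition certifies tw(G) ≤ 4. For the lower bound, the 5 vertices {1, 2, 3, 5, 6} are pairwise adjacent, and any tree decomposition puts a clique entirely inside one bag — forcing width ≥ 4. Combining the bounds, tw(G) = 4.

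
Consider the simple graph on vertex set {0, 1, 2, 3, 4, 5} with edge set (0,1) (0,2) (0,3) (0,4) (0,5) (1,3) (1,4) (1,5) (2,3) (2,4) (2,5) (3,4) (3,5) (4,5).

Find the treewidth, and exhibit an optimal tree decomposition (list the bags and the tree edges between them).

Treewidth 4.
Bags: B1 = {0, 1, 3, 4, 5}  B2 = {0, 2, 3, 4, 5}
Tree: B1–B2

Every bag has size at most 5, so the width is 5 − 1 = 4 and tw(G) ≤ 4. For the lower bound, the 5 vertices {0, 1, 3, 4, 5} are pairwise adjacent, and any tree decomposition puts a clique entirely inside one bag — forcing width ≥ 4. Combining the bounds, tw(G) = 4.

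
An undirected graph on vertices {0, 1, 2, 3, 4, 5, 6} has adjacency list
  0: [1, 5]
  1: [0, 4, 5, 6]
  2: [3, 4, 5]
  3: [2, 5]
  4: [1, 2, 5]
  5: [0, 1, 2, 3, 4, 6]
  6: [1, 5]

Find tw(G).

2

A width-2 tree decomposition is:
Bags: B1 = {1, 4, 5}  B2 = {2, 4, 5}  B3 = {0, 1, 5}  B4 = {1, 5, 6}  B5 = {2, 3, 5}
Tree: B1–B2, B1–B3, B3–B4, B2–B5
The largest bag has 3 vertices, giving width 2; this decomposition certifies tw(G) ≤ 2. Conversely, {0, 1, 5} is a clique of size 3, and the vertices of any clique must share a bag in every tree decomposition; so some bag has ≥ 3 vertices and tw(G) ≥ 2. Hence tw(G) = 2 exactly.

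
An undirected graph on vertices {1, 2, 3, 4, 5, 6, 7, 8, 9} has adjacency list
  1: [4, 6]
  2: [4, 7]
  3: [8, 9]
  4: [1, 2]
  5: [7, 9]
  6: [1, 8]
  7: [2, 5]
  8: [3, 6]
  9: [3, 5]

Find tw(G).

A width-2 tree decomposition is:
Bags: B1 = {1, 2, 4}  B2 = {1, 2, 7}  B3 = {1, 5, 7}  B4 = {1, 5, 9}  B5 = {1, 3, 9}  B6 = {1, 3, 8}  B7 = {1, 6, 8}
Tree: B1–B2, B2–B3, B3–B4, B4–B5, B5–B6, B6–B7
The largest bag has 3 vertices, giving width 2; this decomposition certifies tw(G) ≤ 2. Since 1–4–2–7–5–9–3–8–6–1 is a cycle in G, G is not acyclic. Forests are exactly the graphs of treewidth ≤ 1, so tw(G) ≥ 2. The upper and lower bounds meet at 2, so that is the treewidth.

2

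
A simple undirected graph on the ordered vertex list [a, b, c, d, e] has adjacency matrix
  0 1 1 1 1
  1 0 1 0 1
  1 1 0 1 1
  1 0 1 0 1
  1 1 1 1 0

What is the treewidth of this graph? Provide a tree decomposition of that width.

Treewidth 3.
One such decomposition:
Bags: B1 = {a, b, c, e}  B2 = {a, c, d, e}
Tree: B1–B2

Every bag has size at most 4, so the width is 4 − 1 = 3 and tw(G) ≤ 3. For the lower bound, the 4 vertices {a, c, d, e} are pairwise adjacent, and any tree decomposition puts a clique entirely inside one bag — forcing width ≥ 3. Therefore the treewidth is 3.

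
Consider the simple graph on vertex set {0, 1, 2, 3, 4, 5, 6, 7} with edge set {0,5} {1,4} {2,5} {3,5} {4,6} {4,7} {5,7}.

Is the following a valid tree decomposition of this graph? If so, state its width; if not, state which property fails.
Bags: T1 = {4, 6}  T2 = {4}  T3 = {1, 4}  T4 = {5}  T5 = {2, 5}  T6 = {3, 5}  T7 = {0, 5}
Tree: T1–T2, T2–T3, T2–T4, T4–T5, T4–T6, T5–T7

No — vertex 7 appears in no bag.

A tree decomposition must satisfy three properties: every vertex lies in some bag; for every edge, both endpoints lie together in some bag; and for every vertex, the bags containing it form a connected subtree. Here vertex 7 appears in no bag, so the decomposition is invalid.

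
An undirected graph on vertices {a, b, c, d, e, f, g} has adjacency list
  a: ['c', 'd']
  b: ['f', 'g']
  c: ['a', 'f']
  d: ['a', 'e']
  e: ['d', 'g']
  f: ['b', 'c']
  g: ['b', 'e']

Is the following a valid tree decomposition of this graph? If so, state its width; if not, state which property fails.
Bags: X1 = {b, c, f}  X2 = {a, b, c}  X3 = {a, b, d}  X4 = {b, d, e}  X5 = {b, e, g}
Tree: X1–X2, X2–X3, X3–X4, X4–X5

Vertex coverage: the bags together contain {a, b, c, d, e, f, g}, the full vertex set. Edge coverage: each edge of G has both endpoints in at least one bag. Running intersection: for every vertex, the bags containing it form a connected subtree. All three properties hold, so this is a valid tree decomposition of width max|bag| − 1 = 2, and hence tw(G) ≤ 2.

Yes; width 2.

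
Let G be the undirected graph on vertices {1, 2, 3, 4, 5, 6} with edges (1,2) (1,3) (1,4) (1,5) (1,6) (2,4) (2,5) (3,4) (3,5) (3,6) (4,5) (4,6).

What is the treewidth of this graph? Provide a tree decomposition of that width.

Treewidth 3.
One optimal decomposition is:
Bags: B1 = {1, 3, 4, 5}  B2 = {1, 3, 4, 6}  B3 = {1, 2, 4, 5}
Tree: B1–B2, B1–B3

Each bag holds 4 vertices, so the decomposition has width 3, which upper-bounds the treewidth. On the other hand G contains the 4-clique {1, 2, 4, 5}. A clique must lie in a single bag of any decomposition, so no decomposition can have width below 3. Hence tw(G) = 3 exactly.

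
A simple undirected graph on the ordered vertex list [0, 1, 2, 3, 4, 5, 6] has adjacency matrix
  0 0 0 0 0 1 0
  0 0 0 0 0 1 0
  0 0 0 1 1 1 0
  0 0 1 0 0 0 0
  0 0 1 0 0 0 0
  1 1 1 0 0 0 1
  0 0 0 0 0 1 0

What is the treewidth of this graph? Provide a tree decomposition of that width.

Every bag has size at most 2, so the width is 2 − 1 = 1 and tw(G) ≤ 1. Any graph with an edge has treewidth ≥ 1, and G has the edge 3–2. Hence tw(G) = 1 exactly.

Treewidth 1.
One such decomposition:
Bags: B1 = {2, 3}  B2 = {2, 4}  B3 = {2, 5}  B4 = {5, 6}  B5 = {1, 5}  B6 = {0, 5}
Tree: B1–B2, B1–B3, B3–B4, B3–B5, B4–B6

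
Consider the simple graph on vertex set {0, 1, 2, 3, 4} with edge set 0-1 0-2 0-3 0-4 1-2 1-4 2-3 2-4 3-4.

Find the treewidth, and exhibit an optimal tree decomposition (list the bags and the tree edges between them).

Every bag has size at most 4, so the width is 4 − 1 = 3 and tw(G) ≤ 3. Conversely, {0, 1, 2, 4} is a clique of size 4, and the vertices of any clique must share a bag in every tree decomposition; so some bag has ≥ 4 vertices and tw(G) ≥ 3. Combining the bounds, tw(G) = 3.

Treewidth 3.
One such decomposition:
Bags: B1 = {0, 1, 2, 4}  B2 = {0, 2, 3, 4}
Tree: B1–B2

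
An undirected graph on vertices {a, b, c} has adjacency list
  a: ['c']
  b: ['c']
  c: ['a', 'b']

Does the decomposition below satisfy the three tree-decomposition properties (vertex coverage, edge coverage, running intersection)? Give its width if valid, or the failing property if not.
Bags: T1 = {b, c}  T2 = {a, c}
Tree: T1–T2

Yes; width 1.

Checking the three conditions: (i) the bags cover all of {a, b, c}; (ii) for each edge, some bag contains both endpoints; (iii) the bags containing any fixed vertex form a subtree. All hold, so the decomposition is valid with width 2 − 1 = 1.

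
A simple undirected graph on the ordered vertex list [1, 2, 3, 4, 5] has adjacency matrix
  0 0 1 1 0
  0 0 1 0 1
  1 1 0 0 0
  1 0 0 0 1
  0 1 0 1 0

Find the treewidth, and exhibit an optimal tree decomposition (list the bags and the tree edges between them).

Each bag holds 3 vertices, so the decomposition has width 2, which upper-bounds the treewidth. The edges 2–5–4–1–3–2 form a cycle, so G is not a tree and its treewidth is at least 2. Combining the bounds, tw(G) = 2.

Treewidth 2.
One such decomposition:
Bags: B1 = {2, 4, 5}  B2 = {1, 2, 4}  B3 = {1, 2, 3}
Tree: B1–B2, B2–B3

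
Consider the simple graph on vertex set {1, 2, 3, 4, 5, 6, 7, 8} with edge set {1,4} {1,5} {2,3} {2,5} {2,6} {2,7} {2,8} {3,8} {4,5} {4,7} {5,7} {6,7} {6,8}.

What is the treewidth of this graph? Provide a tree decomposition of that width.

Treewidth 2.
Bags: B1 = {2, 6, 7}  B2 = {2, 6, 8}  B3 = {2, 5, 7}  B4 = {4, 5, 7}  B5 = {2, 3, 8}  B6 = {1, 4, 5}
Tree: B1–B2, B1–B3, B3–B4, B2–B5, B4–B6

Every bag has size at most 3, so the width is 3 − 1 = 2 and tw(G) ≤ 2. Conversely, {1, 4, 5} is a clique of size 3, and the vertices of any clique must share a bag in every tree decomposition; so some bag has ≥ 3 vertices and tw(G) ≥ 2. The upper and lower bounds meet at 2, so that is the treewidth.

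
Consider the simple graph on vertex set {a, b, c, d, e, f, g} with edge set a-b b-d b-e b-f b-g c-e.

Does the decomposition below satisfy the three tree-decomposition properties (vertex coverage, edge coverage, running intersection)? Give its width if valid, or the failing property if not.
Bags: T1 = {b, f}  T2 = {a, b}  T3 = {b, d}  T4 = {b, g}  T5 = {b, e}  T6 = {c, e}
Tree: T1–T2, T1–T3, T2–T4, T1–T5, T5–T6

Every vertex of G appears in some bag (union = {a, b, c, d, e, f, g}); every edge is covered by a bag; and for each vertex v the set of bags containing v is connected in the bag tree. The decomposition is therefore valid. The largest bag has 2 vertices, so the width is 1.

Yes; width 1.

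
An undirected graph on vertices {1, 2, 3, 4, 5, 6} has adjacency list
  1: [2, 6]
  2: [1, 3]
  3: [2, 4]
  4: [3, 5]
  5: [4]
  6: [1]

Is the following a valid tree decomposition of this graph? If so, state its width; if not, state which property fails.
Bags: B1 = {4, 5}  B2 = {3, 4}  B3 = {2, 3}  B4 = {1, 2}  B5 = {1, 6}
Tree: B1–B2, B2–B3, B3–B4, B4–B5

Vertex coverage: the bags together contain {1, 2, 3, 4, 5, 6}, the full vertex set. Edge coverage: each edge of G has both endpoints in at least one bag. Running intersection: for every vertex, the bags containing it form a connected subtree. All three properties hold, so this is a valid tree decomposition of width max|bag| − 1 = 1, and hence tw(G) ≤ 1.

Yes; width 1.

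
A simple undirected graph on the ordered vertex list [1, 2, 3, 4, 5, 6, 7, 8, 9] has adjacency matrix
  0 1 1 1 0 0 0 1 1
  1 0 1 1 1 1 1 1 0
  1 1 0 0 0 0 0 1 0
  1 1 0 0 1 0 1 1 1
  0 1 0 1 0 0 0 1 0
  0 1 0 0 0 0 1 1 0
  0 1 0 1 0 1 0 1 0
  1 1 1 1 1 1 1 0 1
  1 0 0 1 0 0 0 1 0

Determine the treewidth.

A width-3 tree decomposition is:
Bags: B1 = {1, 4, 8, 9}  B2 = {1, 2, 4, 8}  B3 = {2, 4, 5, 8}  B4 = {2, 4, 7, 8}  B5 = {2, 6, 7, 8}  B6 = {1, 2, 3, 8}
Tree: B1–B2, B2–B3, B2–B4, B4–B5, B2–B6
The largest bag has 4 vertices, giving width 3; this decomposition certifies tw(G) ≤ 3. On the other hand G contains the 4-clique {1, 4, 8, 9}. A clique must lie in a single bag of any decomposition, so no decomposition can have width below 3. Hence tw(G) = 3 exactly.

3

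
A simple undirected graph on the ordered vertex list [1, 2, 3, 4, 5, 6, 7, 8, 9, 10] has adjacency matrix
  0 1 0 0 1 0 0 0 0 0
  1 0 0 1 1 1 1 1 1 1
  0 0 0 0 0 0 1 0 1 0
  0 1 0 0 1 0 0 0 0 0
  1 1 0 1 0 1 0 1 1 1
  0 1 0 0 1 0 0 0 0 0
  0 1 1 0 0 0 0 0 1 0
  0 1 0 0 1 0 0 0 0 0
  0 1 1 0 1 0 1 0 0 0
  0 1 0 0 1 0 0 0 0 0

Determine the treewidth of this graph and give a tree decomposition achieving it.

Treewidth 2.
One such decomposition:
Bags: B1 = {2, 5, 8}  B2 = {2, 5, 9}  B3 = {2, 4, 5}  B4 = {1, 2, 5}  B5 = {2, 7, 9}  B6 = {3, 7, 9}  B7 = {2, 5, 10}  B8 = {2, 5, 6}
Tree: B1–B2, B1–B3, B1–B4, B2–B5, B5–B6, B3–B7, B2–B8

The largest bag has 3 vertices, giving width 2; this decomposition certifies tw(G) ≤ 2. On the other hand G contains the 3-clique {1, 2, 5}. A clique must lie in a single bag of any decomposition, so no decomposition can have width below 2. Combining the bounds, tw(G) = 2.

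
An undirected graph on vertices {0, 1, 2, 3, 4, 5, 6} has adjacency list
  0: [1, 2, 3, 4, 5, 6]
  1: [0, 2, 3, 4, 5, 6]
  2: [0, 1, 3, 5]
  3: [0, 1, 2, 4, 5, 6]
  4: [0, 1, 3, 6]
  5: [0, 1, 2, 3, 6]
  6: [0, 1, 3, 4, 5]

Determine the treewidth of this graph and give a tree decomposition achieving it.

Every bag has size at most 5, so the width is 5 − 1 = 4 and tw(G) ≤ 4. On the other hand G contains the 5-clique {0, 1, 3, 4, 6}. A clique must lie in a single bag of any decomposition, so no decomposition can have width below 4. Combining the bounds, tw(G) = 4.

Treewidth 4.
One optimal decomposition is:
Bags: B1 = {0, 1, 2, 3, 5}  B2 = {0, 1, 3, 5, 6}  B3 = {0, 1, 3, 4, 6}
Tree: B1–B2, B2–B3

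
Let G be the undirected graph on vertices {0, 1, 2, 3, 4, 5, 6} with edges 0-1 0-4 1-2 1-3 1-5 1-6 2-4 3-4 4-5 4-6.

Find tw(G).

2

A width-2 tree decomposition is:
Bags: B1 = {1, 2, 4}  B2 = {1, 3, 4}  B3 = {1, 4, 5}  B4 = {0, 1, 4}  B5 = {1, 4, 6}
Tree: B1–B2, B2–B3, B3–B4, B4–B5
Every bag has size at most 3, so the width is 3 − 1 = 2 and tw(G) ≤ 2. The edges 4–2–1–3–4 form a cycle, so G is not a tree and its treewidth is at least 2. Combining the bounds, tw(G) = 2.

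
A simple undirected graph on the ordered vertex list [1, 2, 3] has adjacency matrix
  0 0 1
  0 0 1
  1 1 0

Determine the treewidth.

A width-1 tree decomposition is:
Bags: B1 = {1, 3}  B2 = {2, 3}
Tree: B1–B2
The largest bag has 2 vertices, giving width 1; this decomposition certifies tw(G) ≤ 1. Any graph with an edge has treewidth ≥ 1, and G has the edge 3–1. The upper and lower bounds meet at 1, so that is the treewidth.

1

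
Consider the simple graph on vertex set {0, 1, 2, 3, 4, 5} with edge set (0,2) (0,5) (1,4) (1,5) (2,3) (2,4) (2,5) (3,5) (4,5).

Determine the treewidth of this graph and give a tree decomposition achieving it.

Treewidth 2.
One such decomposition:
Bags: B1 = {2, 3, 5}  B2 = {0, 2, 5}  B3 = {2, 4, 5}  B4 = {1, 4, 5}
Tree: B1–B2, B2–B3, B3–B4

The largest bag has 3 vertices, giving width 2; this decomposition certifies tw(G) ≤ 2. On the other hand G contains the 3-clique {1, 4, 5}. A clique must lie in a single bag of any decomposition, so no decomposition can have width below 2. The upper and lower bounds meet at 2, so that is the treewidth.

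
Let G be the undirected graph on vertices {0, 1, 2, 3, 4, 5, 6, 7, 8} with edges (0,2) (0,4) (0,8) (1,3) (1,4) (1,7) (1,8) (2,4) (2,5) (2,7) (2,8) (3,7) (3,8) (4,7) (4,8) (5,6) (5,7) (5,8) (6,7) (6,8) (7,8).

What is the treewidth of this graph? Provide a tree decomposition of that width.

Treewidth 3.
One such decomposition:
Bags: B1 = {2, 4, 7, 8}  B2 = {2, 5, 7, 8}  B3 = {0, 2, 4, 8}  B4 = {5, 6, 7, 8}  B5 = {1, 4, 7, 8}  B6 = {1, 3, 7, 8}
Tree: B1–B2, B1–B3, B2–B4, B1–B5, B5–B6

Each bag holds 4 vertices, so the decomposition has width 3, which upper-bounds the treewidth. For the lower bound, the 4 vertices {0, 2, 4, 8} are pairwise adjacent, and any tree decomposition puts a clique entirely inside one bag — forcing width ≥ 3. Therefore the treewidth is 3.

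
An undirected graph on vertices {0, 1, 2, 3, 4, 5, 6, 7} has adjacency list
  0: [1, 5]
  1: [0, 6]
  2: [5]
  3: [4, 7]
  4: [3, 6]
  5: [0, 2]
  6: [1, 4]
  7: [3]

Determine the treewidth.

1

A width-1 tree decomposition is:
Bags: B1 = {2, 5}  B2 = {0, 5}  B3 = {0, 1}  B4 = {1, 6}  B5 = {4, 6}  B6 = {3, 4}  B7 = {3, 7}
Tree: B1–B2, B2–B3, B3–B4, B4–B5, B5–B6, B6–B7
Every bag has size at most 2, so the width is 2 − 1 = 1 and tw(G) ≤ 1. G has an edge, so its treewidth is at least 1. Combining the bounds, tw(G) = 1.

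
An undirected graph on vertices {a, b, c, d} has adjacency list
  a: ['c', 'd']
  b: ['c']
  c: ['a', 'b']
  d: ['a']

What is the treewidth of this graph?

A width-1 tree decomposition is:
Bags: B1 = {b, c}  B2 = {a, c}  B3 = {a, d}
Tree: B1–B2, B2–B3
Each bag holds 2 vertices, so the decomposition has width 1, which upper-bounds the treewidth. Since G has at least one edge (e.g. b–c), it is not an edgeless graph, so tw(G) ≥ 1. Therefore the treewidth is 1.

1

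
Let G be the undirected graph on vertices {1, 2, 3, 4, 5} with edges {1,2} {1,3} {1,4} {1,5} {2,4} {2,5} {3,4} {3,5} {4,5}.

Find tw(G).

A width-3 tree decomposition is:
Bags: B1 = {1, 3, 4, 5}  B2 = {1, 2, 4, 5}
Tree: B1–B2
Each bag holds 4 vertices, so the decomposition has width 3, which upper-bounds the treewidth. On the other hand G contains the 4-clique {1, 2, 4, 5}. A clique must lie in a single bag of any decomposition, so no decomposition can have width below 3. Hence tw(G) = 3 exactly.

3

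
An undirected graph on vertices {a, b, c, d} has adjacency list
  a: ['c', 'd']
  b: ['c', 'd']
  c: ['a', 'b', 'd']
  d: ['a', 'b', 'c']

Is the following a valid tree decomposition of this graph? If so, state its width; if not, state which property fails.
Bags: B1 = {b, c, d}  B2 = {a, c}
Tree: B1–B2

No — edge (d,a) lies in no bag.

A tree decomposition must satisfy three properties: every vertex lies in some bag; for every edge, both endpoints lie together in some bag; and for every vertex, the bags containing it form a connected subtree. Here edge (d,a) lies in no bag, so the decomposition is invalid.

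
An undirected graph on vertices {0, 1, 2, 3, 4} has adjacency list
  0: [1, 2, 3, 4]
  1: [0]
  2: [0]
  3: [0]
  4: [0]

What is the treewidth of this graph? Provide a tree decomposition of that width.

Each bag holds 2 vertices, so the decomposition has width 1, which upper-bounds the treewidth. G has an edge, so its treewidth is at least 1. Therefore the treewidth is 1.

Treewidth 1.
One optimal decomposition is:
Bags: B1 = {0, 3}  B2 = {0, 2}  B3 = {0, 4}  B4 = {0, 1}
Tree: B1–B2, B2–B3, B3–B4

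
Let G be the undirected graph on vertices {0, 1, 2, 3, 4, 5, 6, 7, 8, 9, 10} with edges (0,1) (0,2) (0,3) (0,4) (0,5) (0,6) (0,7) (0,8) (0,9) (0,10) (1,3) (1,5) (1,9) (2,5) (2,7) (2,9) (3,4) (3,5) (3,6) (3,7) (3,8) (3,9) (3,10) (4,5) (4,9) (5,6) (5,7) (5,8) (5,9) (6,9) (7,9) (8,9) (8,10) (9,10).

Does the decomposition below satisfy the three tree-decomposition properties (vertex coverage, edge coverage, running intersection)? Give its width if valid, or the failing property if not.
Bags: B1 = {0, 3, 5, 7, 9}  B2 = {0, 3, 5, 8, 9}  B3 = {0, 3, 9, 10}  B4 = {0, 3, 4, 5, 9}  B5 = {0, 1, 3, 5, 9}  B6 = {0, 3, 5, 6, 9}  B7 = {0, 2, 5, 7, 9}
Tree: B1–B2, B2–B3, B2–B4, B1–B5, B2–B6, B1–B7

No — edge (8,10) lies in no bag.

A tree decomposition must satisfy three properties: every vertex lies in some bag; for every edge, both endpoints lie together in some bag; and for every vertex, the bags containing it form a connected subtree. Here edge (8,10) lies in no bag, so the decomposition is invalid.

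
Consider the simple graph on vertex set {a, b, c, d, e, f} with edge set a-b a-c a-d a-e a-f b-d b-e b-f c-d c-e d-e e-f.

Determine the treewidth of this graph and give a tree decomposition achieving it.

Every bag has size at most 4, so the width is 4 − 1 = 3 and tw(G) ≤ 3. On the other hand G contains the 4-clique {a, c, d, e}. A clique must lie in a single bag of any decomposition, so no decomposition can have width below 3. Therefore the treewidth is 3.

Treewidth 3.
Bags: B1 = {a, b, d, e}  B2 = {a, c, d, e}  B3 = {a, b, e, f}
Tree: B1–B2, B1–B3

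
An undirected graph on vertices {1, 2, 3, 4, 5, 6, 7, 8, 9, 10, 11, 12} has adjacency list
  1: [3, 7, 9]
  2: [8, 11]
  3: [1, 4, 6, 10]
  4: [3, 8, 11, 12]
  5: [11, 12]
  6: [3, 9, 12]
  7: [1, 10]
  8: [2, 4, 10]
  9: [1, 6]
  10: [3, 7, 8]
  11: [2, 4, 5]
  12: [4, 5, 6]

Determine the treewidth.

3

A width-3 tree decomposition is:
Bags: B1 = {1, 6, 7, 9}  B2 = {1, 3, 6, 7}  B3 = {3, 6, 7, 10}  B4 = {3, 6, 10, 12}  B5 = {3, 4, 10, 12}  B6 = {4, 8, 10, 12}  B7 = {4, 5, 8, 12}  B8 = {4, 5, 8, 11}  B9 = {2, 5, 8, 11}
Tree: B1–B2, B2–B3, B3–B4, B4–B5, B5–B6, B6–B7, B7–B8, B8–B9
Each bag holds 4 vertices, so the decomposition has width 3, which upper-bounds the treewidth. For the lower bound: the 4 vertex sets {1,7,9}, {6}, {3}, {4,8,10,12} are disjoint, each induces a connected subgraph, and every pair is joined by at least one edge of G. Contracting each set to a single vertex therefore yields K_{4} as a minor, and since treewidth is minor-monotone, tw(G) ≥ tw(K_{4}) = 3. Combining the bounds, tw(G) = 3.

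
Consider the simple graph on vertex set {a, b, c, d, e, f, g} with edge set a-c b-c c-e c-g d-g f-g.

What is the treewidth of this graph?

A width-1 tree decomposition is:
Bags: B1 = {c, g}  B2 = {a, c}  B3 = {d, g}  B4 = {f, g}  B5 = {b, c}  B6 = {c, e}
Tree: B1–B2, B1–B3, B1–B4, B1–B5, B5–B6
Every bag has size at most 2, so the width is 2 − 1 = 1 and tw(G) ≤ 1. Since G has at least one edge (e.g. g–c), it is not an edgeless graph, so tw(G) ≥ 1. The upper and lower bounds meet at 1, so that is the treewidth.

1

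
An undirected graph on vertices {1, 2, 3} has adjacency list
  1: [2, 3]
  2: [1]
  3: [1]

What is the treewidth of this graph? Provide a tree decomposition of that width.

Each bag holds 2 vertices, so the decomposition has width 1, which upper-bounds the treewidth. Any graph with an edge has treewidth ≥ 1, and G has the edge 1–2. The upper and lower bounds meet at 1, so that is the treewidth.

Treewidth 1.
One optimal decomposition is:
Bags: B1 = {1, 2}  B2 = {1, 3}
Tree: B1–B2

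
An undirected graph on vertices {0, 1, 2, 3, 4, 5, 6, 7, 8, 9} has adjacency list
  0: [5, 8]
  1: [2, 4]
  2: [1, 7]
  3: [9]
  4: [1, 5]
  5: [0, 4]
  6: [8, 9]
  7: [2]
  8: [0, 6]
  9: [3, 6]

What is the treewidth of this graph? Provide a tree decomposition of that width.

Treewidth 1.
One optimal decomposition is:
Bags: B1 = {2, 7}  B2 = {1, 2}  B3 = {1, 4}  B4 = {4, 5}  B5 = {0, 5}  B6 = {0, 8}  B7 = {6, 8}  B8 = {6, 9}  B9 = {3, 9}
Tree: B1–B2, B2–B3, B3–B4, B4–B5, B5–B6, B6–B7, B7–B8, B8–B9

Each bag holds 2 vertices, so the decomposition has width 1, which upper-bounds the treewidth. Any graph with an edge has treewidth ≥ 1, and G has the edge 7–2. Combining the bounds, tw(G) = 1.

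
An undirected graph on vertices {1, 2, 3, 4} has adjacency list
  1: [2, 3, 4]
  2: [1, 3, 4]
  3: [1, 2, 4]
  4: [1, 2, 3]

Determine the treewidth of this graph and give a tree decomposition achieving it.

Treewidth 3.
One optimal decomposition is:
Bags: B1 = {1, 2, 3, 4}
Tree: (single bag)

A single bag containing all 4 vertices is trivially a valid decomposition of width 3. For the lower bound, the 4 vertices {1, 2, 3, 4} are pairwise adjacent, and any tree decomposition puts a clique entirely inside one bag — forcing width ≥ 3. The upper and lower bounds meet at 3, so that is the treewidth.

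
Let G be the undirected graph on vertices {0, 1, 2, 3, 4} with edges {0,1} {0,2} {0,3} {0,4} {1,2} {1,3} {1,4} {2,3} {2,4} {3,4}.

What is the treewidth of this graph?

A width-4 tree decomposition is:
Bags: B1 = {0, 1, 2, 3, 4}
Tree: (single bag)
A single bag containing all 5 vertices is trivially a valid decomposition of width 4. Conversely, {0, 1, 2, 3, 4} is a clique of size 5, and the vertices of any clique must share a bag in every tree decomposition; so some bag has ≥ 5 vertices and tw(G) ≥ 4. Hence tw(G) = 4 exactly.

4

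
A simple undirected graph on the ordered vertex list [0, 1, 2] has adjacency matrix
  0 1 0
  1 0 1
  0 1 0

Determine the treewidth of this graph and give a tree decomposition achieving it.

Treewidth 1.
One optimal decomposition is:
Bags: B1 = {0, 1}  B2 = {1, 2}
Tree: B1–B2

Every bag has size at most 2, so the width is 2 − 1 = 1 and tw(G) ≤ 1. Any graph with an edge has treewidth ≥ 1, and G has the edge 0–1. Hence tw(G) = 1 exactly.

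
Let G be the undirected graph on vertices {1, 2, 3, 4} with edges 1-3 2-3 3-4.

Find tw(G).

A width-1 tree decomposition is:
Bags: B1 = {1, 3}  B2 = {3, 4}  B3 = {2, 3}
Tree: B1–B2, B2–B3
Every bag has size at most 2, so the width is 2 − 1 = 1 and tw(G) ≤ 1. Any graph with an edge has treewidth ≥ 1, and G has the edge 3–1. Hence tw(G) = 1 exactly.

1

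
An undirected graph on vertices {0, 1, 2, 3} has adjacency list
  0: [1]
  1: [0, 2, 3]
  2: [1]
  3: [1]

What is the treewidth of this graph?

A width-1 tree decomposition is:
Bags: B1 = {1, 2}  B2 = {0, 1}  B3 = {1, 3}
Tree: B1–B2, B2–B3
Each bag holds 2 vertices, so the decomposition has width 1, which upper-bounds the treewidth. G has an edge, so its treewidth is at least 1. The upper and lower bounds meet at 1, so that is the treewidth.

1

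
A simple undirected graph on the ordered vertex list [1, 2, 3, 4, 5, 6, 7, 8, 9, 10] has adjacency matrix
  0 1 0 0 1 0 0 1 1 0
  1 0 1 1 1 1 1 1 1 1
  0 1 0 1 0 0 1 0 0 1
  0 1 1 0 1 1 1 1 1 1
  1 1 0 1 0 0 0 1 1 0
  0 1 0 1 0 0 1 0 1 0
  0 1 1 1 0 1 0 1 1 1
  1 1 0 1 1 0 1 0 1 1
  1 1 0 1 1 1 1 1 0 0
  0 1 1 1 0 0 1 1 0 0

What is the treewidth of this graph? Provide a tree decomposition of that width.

Treewidth 4.
One such decomposition:
Bags: B1 = {2, 4, 5, 8, 9}  B2 = {2, 4, 7, 8, 9}  B3 = {2, 4, 7, 8, 10}  B4 = {1, 2, 5, 8, 9}  B5 = {2, 3, 4, 7, 10}  B6 = {2, 4, 6, 7, 9}
Tree: B1–B2, B2–B3, B1–B4, B3–B5, B2–B6

Every bag has size at most 5, so the width is 5 − 1 = 4 and tw(G) ≤ 4. On the other hand G contains the 5-clique {1, 2, 5, 8, 9}. A clique must lie in a single bag of any decomposition, so no decomposition can have width below 4. Therefore the treewidth is 4.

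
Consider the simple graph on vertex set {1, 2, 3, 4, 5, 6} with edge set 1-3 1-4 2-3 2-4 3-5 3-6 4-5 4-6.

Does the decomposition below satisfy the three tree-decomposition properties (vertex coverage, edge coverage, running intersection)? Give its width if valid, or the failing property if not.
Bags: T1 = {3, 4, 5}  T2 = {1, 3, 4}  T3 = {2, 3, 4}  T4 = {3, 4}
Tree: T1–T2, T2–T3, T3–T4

No — vertex 6 appears in no bag.

A tree decomposition must satisfy three properties: every vertex lies in some bag; for every edge, both endpoints lie together in some bag; and for every vertex, the bags containing it form a connected subtree. Here vertex 6 appears in no bag, so the decomposition is invalid.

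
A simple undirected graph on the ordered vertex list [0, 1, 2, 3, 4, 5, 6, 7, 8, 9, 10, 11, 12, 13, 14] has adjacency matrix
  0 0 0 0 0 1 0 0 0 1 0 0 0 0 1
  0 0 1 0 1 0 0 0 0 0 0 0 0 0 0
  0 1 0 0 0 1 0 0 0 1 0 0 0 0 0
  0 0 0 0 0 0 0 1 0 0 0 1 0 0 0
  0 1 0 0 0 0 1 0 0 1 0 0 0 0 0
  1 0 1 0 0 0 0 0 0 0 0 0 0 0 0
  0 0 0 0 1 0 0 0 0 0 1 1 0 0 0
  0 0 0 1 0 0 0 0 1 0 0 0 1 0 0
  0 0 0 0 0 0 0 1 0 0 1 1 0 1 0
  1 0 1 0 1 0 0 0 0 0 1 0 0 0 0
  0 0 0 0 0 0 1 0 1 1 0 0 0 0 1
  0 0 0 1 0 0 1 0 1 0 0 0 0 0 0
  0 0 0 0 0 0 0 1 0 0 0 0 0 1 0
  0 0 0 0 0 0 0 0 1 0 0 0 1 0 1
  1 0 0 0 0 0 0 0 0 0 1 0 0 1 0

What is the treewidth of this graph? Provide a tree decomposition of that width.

Treewidth 3.
Bags: B1 = {3, 7, 11, 12}  B2 = {7, 8, 11, 12}  B3 = {8, 11, 12, 13}  B4 = {6, 8, 11, 13}  B5 = {6, 8, 10, 13}  B6 = {6, 10, 13, 14}  B7 = {4, 6, 10, 14}  B8 = {4, 9, 10, 14}  B9 = {0, 4, 9, 14}  B10 = {0, 1, 4, 9}  B11 = {0, 1, 2, 9}  B12 = {0, 1, 2, 5}
Tree: B1–B2, B2–B3, B3–B4, B4–B5, B5–B6, B6–B7, B7–B8, B8–B9, B9–B10, B10–B11, B11–B12

Each bag holds 4 vertices, so the decomposition has width 3, which upper-bounds the treewidth. For the lower bound: the 4 vertex sets {3,7,12}, {11}, {8}, {6,10,13,14} are disjoint, each induces a connected subgraph, and every pair is joined by at least one edge of G. Contracting each set to a single vertex therefore yields K_{4} as a minor, and since treewidth is minor-monotone, tw(G) ≥ tw(K_{4}) = 3. Combining the bounds, tw(G) = 3.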